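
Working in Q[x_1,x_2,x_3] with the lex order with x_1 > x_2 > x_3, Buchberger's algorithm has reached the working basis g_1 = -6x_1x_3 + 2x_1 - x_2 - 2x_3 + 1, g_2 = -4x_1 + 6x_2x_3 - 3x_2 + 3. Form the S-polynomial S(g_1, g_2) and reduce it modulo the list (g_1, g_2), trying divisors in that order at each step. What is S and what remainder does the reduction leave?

S(g_1, g_2) = -1/3x_1 + 3/2x_2x_3^2 - 3/4x_2x_3 + 1/6x_2 + 13/12x_3 - 1/6; remainder on division = 3/2x_2x_3^2 - 5/4x_2x_3 + 5/12x_2 + 13/12x_3 - 5/12.

lcm(LM(g_1), LM(g_2)) = x_1x_3.
S = (lcm/LT(g_1))·g_1 − (lcm/LT(g_2))·g_2 = -1/3x_1 + 3/2x_2x_3^2 - 3/4x_2x_3 + 1/6x_2 + 13/12x_3 - 1/6.
Reduce S modulo (g_1, g_2) in that order:
  leading term x_1: subtract (1/12)·g_2 from -1/3x_1 + 3/2x_2x_3^2 - 3/4x_2x_3 + 1/6x_2 + 13/12x_3 - 1/6 → 3/2x_2x_3^2 - 5/4x_2x_3 + 5/12x_2 + 13/12x_3 - 5/12
  leading term x_2x_3^2: no divisor's leading term divides it; move 3/2x_2x_3^2 to the remainder.
  leading term x_2x_3: no divisor's leading term divides it; move -5/4x_2x_3 to the remainder.
  leading term x_2: no divisor's leading term divides it; move 5/12x_2 to the remainder.
  leading term x_3: no divisor's leading term divides it; move 13/12x_3 to the remainder.
  leading term 1: no divisor's leading term divides it; move -5/12 to the remainder.
The remainder 3/2x_2x_3^2 - 5/4x_2x_3 + 5/12x_2 + 13/12x_3 - 5/12 is nonzero, so it would be added as the next basis element.
This is the inner loop of Buchberger's algorithm — each nonzero remainder becomes a new basis element.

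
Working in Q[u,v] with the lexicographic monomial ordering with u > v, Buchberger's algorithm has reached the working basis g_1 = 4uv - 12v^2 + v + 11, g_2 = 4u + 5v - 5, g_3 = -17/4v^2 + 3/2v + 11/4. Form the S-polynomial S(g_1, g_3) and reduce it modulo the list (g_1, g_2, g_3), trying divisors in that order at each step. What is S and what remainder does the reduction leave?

lcm(LM(g_1), LM(g_3)) = uv^2.
S = (lcm/LT(g_1))·g_1 − (lcm/LT(g_3))·g_3 = 6/17uv + 11/17u - 3v^3 + 1/4v^2 + 11/4v.
Reduce S modulo (g_1, g_2, g_3) in that order:
  leading term uv: subtract (3/34)·g_1 from 6/17uv + 11/17u - 3v^3 + 1/4v^2 + 11/4v → 11/17u - 3v^3 + 89/68v^2 + 181/68v - 33/34
  leading term u: subtract (11/68)·g_2 from 11/17u - 3v^3 + 89/68v^2 + 181/68v - 33/34 → -3v^3 + 89/68v^2 + 63/34v - 11/68
  leading term v^3: subtract (12/17v)·g_3 from -3v^3 + 89/68v^2 + 63/34v - 11/68 → 1/4v^2 - 3/34v - 11/68
  leading term v^2: subtract (-1/17)·g_3 from 1/4v^2 - 3/34v - 11/68 → 0
The remainder is 0, so this S-polynomial contributes no new basis element.
An S-polynomial is built so that the two leading terms cancel; whether anything survives reduction is exactly the Gröbner-basis criterion.

S(g_1, g_3) = 6/17uv + 11/17u - 3v^3 + 1/4v^2 + 11/4v; remainder on division = 0.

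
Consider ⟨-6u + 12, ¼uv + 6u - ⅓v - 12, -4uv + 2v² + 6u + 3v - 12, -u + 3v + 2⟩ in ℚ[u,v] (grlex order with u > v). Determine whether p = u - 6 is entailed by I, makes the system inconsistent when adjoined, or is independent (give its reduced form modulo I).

First compute the reduced Gröbner basis of I by Buchberger's algorithm.
f_1 = -6u + 12, LT = u.
f_2 = ¼uv + 6u - ⅓v - 12, LT = uv.
f_3 = -4uv + 2v² + 6u + 3v - 12, LT = uv.
f_4 = -u + 3v + 2, LT = u.

S(f_1,f_2): lcm = uv. S = -24u - ⅔v + 48.
  leading term u: subtract (4)·f_1 from -24u - ⅔v + 48 → -⅔v
  leading term v: no divisor's leading term divides it; move -⅔v to the remainder.
  remainder -⅔v ≠ 0; add h_5 = -⅔v to the basis.

The other S-polynomials (S(f_1,f_3), S(f_1,f_4), S(f_2,f_3), S(f_2,f_4), S(f_3,f_4), S(f_1,h_5), S(f_2,h_5), S(f_3,h_5), S(f_4,h_5)) all reduce to 0 modulo the current basis, so we have a Gröbner basis.
Inter-reduce: drop elements whose leading term is divisible by another's, tail-reduce, and make monic.
Reduced Gröbner basis: {u - 2, v}.
Label its elements g_1 = u - 2, g_2 = v.

Reduce p = u - 6 modulo G:
  leading term u: subtract (1)·g_1 from u - 6 → -4
  leading term 1: no divisor's leading term divides it; move -4 to the remainder.
  normal form = -4.
The normal form is nonzero, so p ∉ I. Since p minus its normal form lies in I, I + (p) = I + (r) where r = -4; decide whether this ideal is the whole ring.
Here r = -4 is a nonzero constant, hence a unit: 1 ∈ I + (p), the Gröbner basis of I + (p) is {1}, and the enlarged system has no common solution — adjoining p is inconsistent.

The remainder on division by a Gröbner basis is unique — it is the normal form.

Adjoining u - 6 makes the ideal the whole ring: the system is inconsistent.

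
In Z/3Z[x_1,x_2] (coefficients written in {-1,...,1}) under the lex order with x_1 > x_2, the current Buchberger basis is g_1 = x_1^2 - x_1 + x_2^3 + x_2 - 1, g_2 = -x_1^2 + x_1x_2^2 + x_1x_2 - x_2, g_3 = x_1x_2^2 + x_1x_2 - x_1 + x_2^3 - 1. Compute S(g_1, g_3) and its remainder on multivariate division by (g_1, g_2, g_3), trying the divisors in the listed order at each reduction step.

S(g_1, g_3) = -x_1^2x_2 + x_1^2 - x_1x_2^3 - x_1x_2^2 + x_1 + x_2^5 + x_2^3 - x_2^2; remainder on division = x_1x_2 - x_1 + x_2^5 - x_2^4 + 1.

lcm(LM(g_1), LM(g_3)) = x_1^2x_2^2.
S = (lcm/LT(g_1))·g_1 − (lcm/LT(g_3))·g_3 = -x_1^2x_2 + x_1^2 - x_1x_2^3 - x_1x_2^2 + x_1 + x_2^5 + x_2^3 - x_2^2.
Reduce S modulo (g_1, g_2, g_3) in that order:
  leading term x_1^2x_2: subtract (-x_2)·g_1 from -x_1^2x_2 + x_1^2 - x_1x_2^3 - x_1x_2^2 + x_1 + x_2^5 + x_2^3 - x_2^2 → x_1^2 - x_1x_2^3 - x_1x_2^2 - x_1x_2 + x_1 + x_2^5 + x_2^4 + x_2^3 - x_2
  leading term x_1^2: subtract (1)·g_1 from x_1^2 - x_1x_2^3 - x_1x_2^2 - x_1x_2 + x_1 + x_2^5 + x_2^4 + x_2^3 - x_2 → -x_1x_2^3 - x_1x_2^2 - x_1x_2 - x_1 + x_2^5 + x_2^4 + x_2 + 1
  leading term x_1x_2^3: subtract (-x_2)·g_3 from -x_1x_2^3 - x_1x_2^2 - x_1x_2 - x_1 + x_2^5 + x_2^4 + x_2 + 1 → x_1x_2 - x_1 + x_2^5 - x_2^4 + 1
  leading term x_1x_2: no divisor's leading term divides it; move x_1x_2 to the remainder.
  leading term x_1: no divisor's leading term divides it; move -x_1 to the remainder.
  leading term x_2^5: no divisor's leading term divides it; move x_2^5 to the remainder.
  leading term x_2^4: no divisor's leading term divides it; move -x_2^4 to the remainder.
  leading term 1: no divisor's leading term divides it; move 1 to the remainder.
The remainder x_1x_2 - x_1 + x_2^5 - x_2^4 + 1 is nonzero, so it would be added as the next basis element.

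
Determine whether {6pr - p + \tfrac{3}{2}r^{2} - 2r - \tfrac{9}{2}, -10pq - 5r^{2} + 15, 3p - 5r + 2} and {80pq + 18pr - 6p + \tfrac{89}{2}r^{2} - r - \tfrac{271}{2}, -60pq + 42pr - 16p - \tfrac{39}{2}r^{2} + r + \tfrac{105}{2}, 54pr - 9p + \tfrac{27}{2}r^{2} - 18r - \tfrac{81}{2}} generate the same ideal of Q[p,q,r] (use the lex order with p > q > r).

Yes, the ideals are equal.

Equality of ideals is decidable: compute both reduced Gröbner bases (unique for the ordering) and check whether they agree.
Buchberger on the first generating set:
f_1 = 6pr - p + \tfrac{3}{2}r^{2} - 2r - \tfrac{9}{2}, LT = pr.
f_2 = -10pq - 5r^{2} + 15, LT = pq.
f_3 = 3p - 5r + 2, LT = p.

S(f_1,f_2): lcm = pqr. S = -\tfrac{1}{6}pq + \tfrac{1}{4}qr^{2} - \tfrac{1}{3}qr - \tfrac{3}{4}q - \tfrac{1}{2}r^{3} + \tfrac{3}{2}r.
  reduce S modulo (f_1, f_2, f_3):
  remainder \tfrac{1}{4}qr^{2} - \tfrac{1}{3}qr - \tfrac{3}{4}q - \tfrac{1}{2}r^{3} + \tfrac{1}{12}r^{2} + \tfrac{3}{2}r - \tfrac{1}{4} ≠ 0; add g_4 = \tfrac{1}{4}qr^{2} - \tfrac{1}{3}qr - \tfrac{3}{4}q - \tfrac{1}{2}r^{3} + \tfrac{1}{12}r^{2} + \tfrac{3}{2}r - \tfrac{1}{4} to the basis.

S(f_1,f_3): lcm = pr. S = -\tfrac{1}{6}p + \tfrac{23}{12}r^{2} - r - \tfrac{3}{4}.
  reduce S modulo (f_1, f_2, f_3, g_4):
  remainder \tfrac{23}{12}r^{2} - \tfrac{23}{18}r - \tfrac{23}{36} ≠ 0; add g_5 = \tfrac{23}{12}r^{2} - \tfrac{23}{18}r - \tfrac{23}{36} to the basis.

S(f_2,f_3): lcm = pq. S = \tfrac{5}{3}qr - \tfrac{2}{3}q + \tfrac{1}{2}r^{2} - \tfrac{3}{2}.
  reduce S modulo (f_1, f_2, f_3, g_4, g_5):
  remainder \tfrac{5}{3}qr - \tfrac{2}{3}q + \tfrac{1}{3}r - \tfrac{4}{3} ≠ 0; add g_6 = \tfrac{5}{3}qr - \tfrac{2}{3}q + \tfrac{1}{3}r - \tfrac{4}{3} to the basis.

S(g_4,g_5): lcm = qr^{2}. S = -\tfrac{2}{3}qr - \tfrac{8}{3}q - 2r^{3} + \tfrac{1}{3}r^{2} + 6r - 1.
  reduce S modulo (f_1, f_2, f_3, g_4, g_5, g_6):
  remainder -\tfrac{44}{15}q + \tfrac{24}{5}r - \tfrac{28}{15} ≠ 0; add g_7 = -\tfrac{44}{15}q + \tfrac{24}{5}r - \tfrac{28}{15} to the basis.

The other S-polynomials (S(f_1,g_4), S(f_2,g_4), S(f_3,g_4), S(f_1,g_5), S(f_2,g_5), S(f_3,g_5), S(f_1,g_6), S(f_2,g_6), S(f_3,g_6), S(g_4,g_6), S(g_5,g_6), S(f_1,g_7), S(f_2,g_7), S(f_3,g_7), S(g_4,g_7), S(g_5,g_7), S(g_6,g_7)) all reduce to 0 modulo the current basis, so we have a Gröbner basis.
Inter-reduce: drop elements whose leading term is divisible by another's, tail-reduce, and make monic.
Reduced Gröbner basis: {p - \tfrac{5}{3}r + \tfrac{2}{3}, q - \tfrac{18}{11}r + \tfrac{7}{11}, r^{2} - \tfrac{2}{3}r - \tfrac{1}{3}}.

Buchberger on the second generating set:
h_1 = 80pq + 18pr - 6p + \tfrac{89}{2}r^{2} - r - \tfrac{271}{2}, LT = pq.
h_2 = -60pq + 42pr - 16p - \tfrac{39}{2}r^{2} + r + \tfrac{105}{2}, LT = pq.
h_3 = 54pr - 9p + \tfrac{27}{2}r^{2} - 18r - \tfrac{81}{2}, LT = pr.

S(h_1,h_2): lcm = pq. S = \tfrac{37}{40}pr - \tfrac{41}{120}p + \tfrac{37}{160}r^{2} + \tfrac{1}{240}r - \tfrac{131}{160}.
  reduce S modulo (h_1, h_2, h_3):
  remainder -\tfrac{3}{16}p + \tfrac{5}{16}r - \tfrac{1}{8} ≠ 0; add k_4 = -\tfrac{3}{16}p + \tfrac{5}{16}r - \tfrac{1}{8} to the basis.

S(h_1,h_3): lcm = pqr. S = \tfrac{1}{6}pq + \tfrac{9}{40}pr^{2} - \tfrac{3}{40}pr - \tfrac{1}{4}qr^{2} + \tfrac{1}{3}qr + \tfrac{3}{4}q + \tfrac{89}{160}r^{3} - \tfrac{1}{80}r^{2} - \tfrac{271}{160}r.
  reduce S modulo (h_1, h_2, h_3, k_4):
  remainder -\tfrac{1}{4}qr^{2} + \tfrac{1}{3}qr + \tfrac{3}{4}q + \tfrac{1}{2}r^{3} - \tfrac{11}{960}r^{2} - \tfrac{743}{480}r + \tfrac{217}{960} ≠ 0; add k_5 = -\tfrac{1}{4}qr^{2} + \tfrac{1}{3}qr + \tfrac{3}{4}q + \tfrac{1}{2}r^{3} - \tfrac{11}{960}r^{2} - \tfrac{743}{480}r + \tfrac{217}{960} to the basis.

S(h_2,h_3): lcm = pqr. S = \tfrac{1}{6}pq - \tfrac{7}{10}pr^{2} + \tfrac{4}{15}pr - \tfrac{1}{4}qr^{2} + \tfrac{1}{3}qr + \tfrac{3}{4}q + \tfrac{13}{40}r^{3} - \tfrac{1}{60}r^{2} - \tfrac{7}{8}r.
  reduce S modulo (h_1, h_2, h_3, k_4, k_5):
  remainder -\tfrac{23}{64}r^{2} + \tfrac{23}{96}r + \tfrac{23}{192} ≠ 0; add k_6 = -\tfrac{23}{64}r^{2} + \tfrac{23}{96}r + \tfrac{23}{192} to the basis.

S(h_1,k_4): lcm = pq. S = \tfrac{9}{40}pr - \tfrac{3}{40}p + \tfrac{5}{3}qr - \tfrac{2}{3}q + \tfrac{89}{160}r^{2} - \tfrac{1}{80}r - \tfrac{271}{160}.
  reduce S modulo (h_1, h_2, h_3, k_4, k_5, k_6):
  remainder \tfrac{5}{3}qr - \tfrac{2}{3}q + \tfrac{1}{3}r - \tfrac{4}{3} ≠ 0; add k_7 = \tfrac{5}{3}qr - \tfrac{2}{3}q + \tfrac{1}{3}r - \tfrac{4}{3} to the basis.

S(k_5,k_6): lcm = qr^{2}. S = -\tfrac{2}{3}qr - \tfrac{8}{3}q - 2r^{3} + \tfrac{11}{240}r^{2} + \tfrac{743}{120}r - \tfrac{217}{240}.
  reduce S modulo (h_1, h_2, h_3, k_4, k_5, k_6, k_7):
  remainder -\tfrac{44}{15}q + \tfrac{24}{5}r - \tfrac{28}{15} ≠ 0; add k_8 = -\tfrac{44}{15}q + \tfrac{24}{5}r - \tfrac{28}{15} to the basis.

The other S-polynomials (S(h_2,k_4), S(h_3,k_4), S(h_1,k_5), S(h_2,k_5), S(h_3,k_5), S(k_4,k_5), S(h_1,k_6), S(h_2,k_6), S(h_3,k_6), S(k_4,k_6), S(h_1,k_7), S(h_2,k_7), S(h_3,k_7), S(k_4,k_7), S(k_5,k_7), S(k_6,k_7), S(h_1,k_8), S(h_2,k_8), S(h_3,k_8), S(k_4,k_8), S(k_5,k_8), S(k_6,k_8), S(k_7,k_8)) all reduce to 0 modulo the current basis, so we have a Gröbner basis.
Inter-reduce: drop elements whose leading term is divisible by another's, tail-reduce, and make monic.
Reduced Gröbner basis: {p - \tfrac{5}{3}r + \tfrac{2}{3}, q - \tfrac{18}{11}r + \tfrac{7}{11}, r^{2} - \tfrac{2}{3}r - \tfrac{1}{3}}.

Same reduced basis, so the two generating sets span the same ideal.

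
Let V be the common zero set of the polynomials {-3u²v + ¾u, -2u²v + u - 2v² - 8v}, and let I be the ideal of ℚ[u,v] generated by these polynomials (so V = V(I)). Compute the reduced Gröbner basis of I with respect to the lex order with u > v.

f_1 = -3u²v + ¾u, LT = u²v.
f_2 = -2u²v + u - 2v² - 8v, LT = u²v.

S(f_1,f_2): lcm = u²v. S = ¼u - v² - 4v.
  leading term u: no divisor's leading term divides it; move ¼u to the remainder.
  leading term v²: no divisor's leading term divides it; move -v² to the remainder.
  leading term v: no divisor's leading term divides it; move -4v to the remainder.
  remainder ¼u - v² - 4v ≠ 0; add g_3 = ¼u - v² - 4v to the basis.

S(f_1,g_3): lcm = u²v. S = 4uv³ + 16uv² - ¼u.
  leading term uv³: subtract (16v³)·g_3 from 4uv³ + 16uv² - ¼u → 16uv² - ¼u + 16v⁵ + 64v⁴
  leading term uv²: subtract (64v²)·g_3 from 16uv² - ¼u + 16v⁵ + 64v⁴ → -¼u + 16v⁵ + 128v⁴ + 256v³
  leading term u: subtract (-1)·g_3 from -¼u + 16v⁵ + 128v⁴ + 256v³ → 16v⁵ + 128v⁴ + 256v³ - v² - 4v
  leading term v⁵: no divisor's leading term divides it; move 16v⁵ to the remainder.
  leading term v⁴: no divisor's leading term divides it; move 128v⁴ to the remainder.
  leading term v³: no divisor's leading term divides it; move 256v³ to the remainder.
  leading term v²: no divisor's leading term divides it; move -v² to the remainder.
  leading term v: no divisor's leading term divides it; move -4v to the remainder.
  remainder 16v⁵ + 128v⁴ + 256v³ - v² - 4v ≠ 0; add g_4 = 16v⁵ + 128v⁴ + 256v³ - v² - 4v to the basis.

S(f_2,g_3): lcm = u²v. S = 4uv³ + 16uv² - ½u + v² + 4v.
  leading term uv³: subtract (16v³)·g_3 from 4uv³ + 16uv² - ½u + v² + 4v → 16uv² - ½u + 16v⁵ + 64v⁴ + v² + 4v
  leading term uv²: subtract (64v²)·g_3 from 16uv² - ½u + 16v⁵ + 64v⁴ + v² + 4v → -½u + 16v⁵ + 128v⁴ + 256v³ + v² + 4v
  leading term u: subtract (-2)·g_3 from -½u + 16v⁵ + 128v⁴ + 256v³ + v² + 4v → 16v⁵ + 128v⁴ + 256v³ - v² - 4v
  leading term v⁵: subtract (1)·g_4 from 16v⁵ + 128v⁴ + 256v³ - v² - 4v → 0
  remainder 0.

S(f_1,g_4): lcm = u²v⁵. S = -8u²v⁴ - 16u²v³ + 1/16u²v² + ¼u²v - ¼uv⁴.
  leading term u²v⁴: subtract (8/3v³)·f_1 from -8u²v⁴ - 16u²v³ + 1/16u²v² + ¼u²v - ¼uv⁴ → -16u²v³ + 1/16u²v² + ¼u²v - ¼uv⁴ - 2uv³
  leading term u²v³: subtract (16/3v²)·f_1 from -16u²v³ + 1/16u²v² + ¼u²v - ¼uv⁴ - 2uv³ → 1/16u²v² + ¼u²v - ¼uv⁴ - 2uv³ - 4uv²
  leading term u²v²: subtract (-1/48v)·f_1 from 1/16u²v² + ¼u²v - ¼uv⁴ - 2uv³ - 4uv² → ¼u²v - ¼uv⁴ - 2uv³ - 4uv² + 1/64uv
  leading term u²v: subtract (-1/12)·f_1 from ¼u²v - ¼uv⁴ - 2uv³ - 4uv² + 1/64uv → -¼uv⁴ - 2uv³ - 4uv² + 1/64uv + 1/16u
  leading term uv⁴: subtract (-v⁴)·g_3 from -¼uv⁴ - 2uv³ - 4uv² + 1/64uv + 1/16u → -2uv³ - 4uv² + 1/64uv + 1/16u - v⁶ - 4v⁵
  leading term uv³: subtract (-8v³)·g_3 from -2uv³ - 4uv² + 1/64uv + 1/16u - v⁶ - 4v⁵ → -4uv² + 1/64uv + 1/16u - v⁶ - 12v⁵ - 32v⁴
  leading term uv²: subtract (-16v²)·g_3 from -4uv² + 1/64uv + 1/16u - v⁶ - 12v⁵ - 32v⁴ → 1/64uv + 1/16u - v⁶ - 12v⁵ - 48v⁴ - 64v³
  leading term uv: subtract (1/16v)·g_3 from 1/64uv + 1/16u - v⁶ - 12v⁵ - 48v⁴ - 64v³ → 1/16u - v⁶ - 12v⁵ - 48v⁴ - 1023/16v³ + ¼v²
  leading term u: subtract (¼)·g_3 from 1/16u - v⁶ - 12v⁵ - 48v⁴ - 1023/16v³ + ¼v² → -v⁶ - 12v⁵ - 48v⁴ - 1023/16v³ + ½v² + v
  leading term v⁶: subtract (-1/16v)·g_4 from -v⁶ - 12v⁵ - 48v⁴ - 1023/16v³ + ½v² + v → -4v⁵ - 32v⁴ - 64v³ + ¼v² + v
  leading term v⁵: subtract (-¼)·g_4 from -4v⁵ - 32v⁴ - 64v³ + ¼v² + v → 0
  remainder 0.

S(f_2,g_4): lcm = u²v⁵. S = -8u²v⁴ - 16u²v³ + 1/16u²v² + ¼u²v - ½uv⁴ + v⁶ + 4v⁵.
  leading term u²v⁴: subtract (8/3v³)·f_1 from -8u²v⁴ - 16u²v³ + 1/16u²v² + ¼u²v - ½uv⁴ + v⁶ + 4v⁵ → -16u²v³ + 1/16u²v² + ¼u²v - ½uv⁴ - 2uv³ + v⁶ + 4v⁵
  leading term u²v³: subtract (16/3v²)·f_1 from -16u²v³ + 1/16u²v² + ¼u²v - ½uv⁴ - 2uv³ + v⁶ + 4v⁵ → 1/16u²v² + ¼u²v - ½uv⁴ - 2uv³ - 4uv² + v⁶ + 4v⁵
  leading term u²v²: subtract (-1/48v)·f_1 from 1/16u²v² + ¼u²v - ½uv⁴ - 2uv³ - 4uv² + v⁶ + 4v⁵ → ¼u²v - ½uv⁴ - 2uv³ - 4uv² + 1/64uv + v⁶ + 4v⁵
  leading term u²v: subtract (-1/12)·f_1 from ¼u²v - ½uv⁴ - 2uv³ - 4uv² + 1/64uv + v⁶ + 4v⁵ → -½uv⁴ - 2uv³ - 4uv² + 1/64uv + 1/16u + v⁶ + 4v⁵
  leading term uv⁴: subtract (-2v⁴)·g_3 from -½uv⁴ - 2uv³ - 4uv² + 1/64uv + 1/16u + v⁶ + 4v⁵ → -2uv³ - 4uv² + 1/64uv + 1/16u - v⁶ - 4v⁵
  leading term uv³: subtract (-8v³)·g_3 from -2uv³ - 4uv² + 1/64uv + 1/16u - v⁶ - 4v⁵ → -4uv² + 1/64uv + 1/16u - v⁶ - 12v⁵ - 32v⁴
  leading term uv²: subtract (-16v²)·g_3 from -4uv² + 1/64uv + 1/16u - v⁶ - 12v⁵ - 32v⁴ → 1/64uv + 1/16u - v⁶ - 12v⁵ - 48v⁴ - 64v³
  leading term uv: subtract (1/16v)·g_3 from 1/64uv + 1/16u - v⁶ - 12v⁵ - 48v⁴ - 64v³ → 1/16u - v⁶ - 12v⁵ - 48v⁴ - 1023/16v³ + ¼v²
  leading term u: subtract (¼)·g_3 from 1/16u - v⁶ - 12v⁵ - 48v⁴ - 1023/16v³ + ¼v² → -v⁶ - 12v⁵ - 48v⁴ - 1023/16v³ + ½v² + v
  leading term v⁶: subtract (-1/16v)·g_4 from -v⁶ - 12v⁵ - 48v⁴ - 1023/16v³ + ½v² + v → -4v⁵ - 32v⁴ - 64v³ + ¼v² + v
  leading term v⁵: subtract (-¼)·g_4 from -4v⁵ - 32v⁴ - 64v³ + ¼v² + v → 0
  remainder 0.

S(g_3,g_4): leading monomials are coprime, so the S-polynomial reduces to 0 (Buchberger's first criterion).
Every S-polynomial of the final basis reduces to 0, so we have a Gröbner basis.
Inter-reduce: drop elements whose leading term is divisible by another's, tail-reduce, and make monic.

G = {u - 4v² - 16v, v⁵ + 8v⁴ + 16v³ - 1/16v² - ¼v}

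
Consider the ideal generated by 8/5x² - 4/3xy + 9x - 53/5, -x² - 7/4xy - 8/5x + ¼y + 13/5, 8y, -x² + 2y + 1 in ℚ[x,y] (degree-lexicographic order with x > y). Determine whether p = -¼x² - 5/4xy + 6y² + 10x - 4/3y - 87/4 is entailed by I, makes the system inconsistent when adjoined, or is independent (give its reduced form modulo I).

Adjoining -¼x² - 5/4xy + 6y² + 10x - 4/3y - 87/4 makes the ideal the whole ring: the system is inconsistent.

First compute the reduced Gröbner basis of I by Buchberger's algorithm.
f_1 = 8/5x² - 4/3xy + 9x - 53/5, LT = x².
f_2 = -x² - 7/4xy - 8/5x + ¼y + 13/5, LT = x².
f_3 = 8y, LT = y.
f_4 = -x² + 2y + 1, LT = x².

S(f_1,f_2): lcm = x². S = -31/12xy + 161/40x + ¼y - 161/40.
  reduce S modulo (f_1, f_2, f_3, f_4):
  remainder 161/40x - 161/40 ≠ 0; add h_5 = 161/40x - 161/40 to the basis.

The other S-polynomials (S(f_1,f_3), S(f_1,f_4), S(f_2,f_3), S(f_2,f_4), S(f_3,f_4), S(f_1,h_5), S(f_2,h_5), S(f_3,h_5), S(f_4,h_5)) all reduce to 0 modulo the current basis, so we have a Gröbner basis.
Inter-reduce: drop elements whose leading term is divisible by another's, tail-reduce, and make monic.
Reduced Gröbner basis: {x - 1, y}.
Label its elements g_1 = x - 1, g_2 = y.

Reduce p = -¼x² - 5/4xy + 6y² + 10x - 4/3y - 87/4 modulo G:
  leading term x²: subtract (-¼x)·g_1 from -¼x² - 5/4xy + 6y² + 10x - 4/3y - 87/4 → -5/4xy + 6y² + 39/4x - 4/3y - 87/4
  leading term xy: subtract (-5/4y)·g_1 from -5/4xy + 6y² + 39/4x - 4/3y - 87/4 → 6y² + 39/4x - 31/12y - 87/4
  leading term y²: subtract (6y)·g_2 from 6y² + 39/4x - 31/12y - 87/4 → 39/4x - 31/12y - 87/4
  leading term x: subtract (39/4)·g_1 from 39/4x - 31/12y - 87/4 → -31/12y - 12
  leading term y: subtract (-31/12)·g_2 from -31/12y - 12 → -12
  leading term 1: no divisor's leading term divides it; move -12 to the remainder.
  normal form = -12.
The normal form is nonzero, so p ∉ I. Since p minus its normal form lies in I, I + (p) = I + (r) where r = -12; decide whether this ideal is the whole ring.
Here r = -12 is a nonzero constant, hence a unit: 1 ∈ I + (p), the Gröbner basis of I + (p) is {1}, and the enlarged system has no common solution — adjoining p is inconsistent.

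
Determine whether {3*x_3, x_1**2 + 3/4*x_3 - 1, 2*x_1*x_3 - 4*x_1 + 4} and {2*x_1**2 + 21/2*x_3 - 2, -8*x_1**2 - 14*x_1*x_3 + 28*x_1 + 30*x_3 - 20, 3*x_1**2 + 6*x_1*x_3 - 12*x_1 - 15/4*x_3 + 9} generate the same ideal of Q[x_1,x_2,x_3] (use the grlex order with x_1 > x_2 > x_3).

Since reduced Gröbner bases are canonical representatives of ideals under a given ordering, it suffices to compute and compare them.
Buchberger on the first generating set:
f_1 = 3*x_3, LT = x_3.
f_2 = x_1**2 + 3/4*x_3 - 1, LT = x_1**2.
f_3 = 2*x_1*x_3 - 4*x_1 + 4, LT = x_1*x_3.

S(f_1,f_3): lcm = x_1*x_3. S = 2*x_1 - 2.
  reduce S modulo (f_1, f_2, f_3):
  remainder 2*x_1 - 2 ≠ 0; add g_4 = 2*x_1 - 2 to the basis.

The other S-polynomials (S(f_1,f_2), S(f_2,f_3), S(f_1,g_4), S(f_2,g_4), S(f_3,g_4)) all reduce to 0 modulo the current basis, so we have a Gröbner basis.
Inter-reduce: drop elements whose leading term is divisible by another's, tail-reduce, and make monic.
Reduced Gröbner basis: {x_1 - 1, x_3}.

Buchberger on the second generating set:
h_1 = 2*x_1**2 + 21/2*x_3 - 2, LT = x_1**2.
h_2 = -8*x_1**2 - 14*x_1*x_3 + 28*x_1 + 30*x_3 - 20, LT = x_1**2.
h_3 = 3*x_1**2 + 6*x_1*x_3 - 12*x_1 - 15/4*x_3 + 9, LT = x_1**2.

S(h_1,h_2): lcm = x_1**2. S = -7/4*x_1*x_3 + 7/2*x_1 + 9*x_3 - 7/2.
  reduce S modulo (h_1, h_2, h_3):
  remainder -7/4*x_1*x_3 + 7/2*x_1 + 9*x_3 - 7/2 ≠ 0; add k_4 = -7/4*x_1*x_3 + 7/2*x_1 + 9*x_3 - 7/2 to the basis.

S(h_1,h_3): lcm = x_1**2. S = -2*x_1*x_3 + 4*x_1 + 13/2*x_3 - 4.
  reduce S modulo (h_1, h_2, h_3, k_4):
  remainder -53/14*x_3 ≠ 0; add k_5 = -53/14*x_3 to the basis.

S(h_1,k_4): lcm = x_1**2*x_3. S = 2*x_1**2 + 36/7*x_1*x_3 + 21/4*x_3**2 - 2*x_1 - x_3.
  reduce S modulo (h_1, h_2, h_3, k_4, k_5):
  remainder 58/7*x_1 - 58/7 ≠ 0; add k_6 = 58/7*x_1 - 58/7 to the basis.

The other S-polynomials (S(h_2,h_3), S(h_2,k_4), S(h_3,k_4), S(h_1,k_5), S(h_2,k_5), S(h_3,k_5), S(k_4,k_5), S(h_1,k_6), S(h_2,k_6), S(h_3,k_6), S(k_4,k_6), S(k_5,k_6)) all reduce to 0 modulo the current basis, so we have a Gröbner basis.
Inter-reduce: drop elements whose leading term is divisible by another's, tail-reduce, and make monic.
Reduced Gröbner basis: {x_1 - 1, x_3}.

The two bases agree; hence the ideals are identical.

Yes, the ideals are equal.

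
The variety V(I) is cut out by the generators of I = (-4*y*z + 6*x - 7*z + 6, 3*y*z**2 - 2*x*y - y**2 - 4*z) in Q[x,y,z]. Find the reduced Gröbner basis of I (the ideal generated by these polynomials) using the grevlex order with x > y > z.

G = {x*z**2 - 7/6*z**3 - 2/3*x**2 + 1/6*y**2 + 1/36*x*z + 71/72*z**2 - 1/12*x - 1/3*y - 55/72*z + 7/12, x*y + 1/2*y**2 - 9/4*x*z + 21/8*z**2 - 1/4*z, y*z - 3/2*x + 7/4*z - 3/2}

f_1 = -4*y*z + 6*x - 7*z + 6, LT = y*z.
f_2 = 3*y*z**2 - 2*x*y - y**2 - 4*z, LT = y*z**2.

S(f_1,f_2): lcm = y*z**2. S = 2/3*x*y + 1/3*y**2 - 3/2*x*z + 7/4*z**2 - 1/6*z.
  leading term x*y: no divisor's leading term divides it; move 2/3*x*y to the remainder.
  leading term y**2: no divisor's leading term divides it; move 1/3*y**2 to the remainder.
  leading term x*z: no divisor's leading term divides it; move -3/2*x*z to the remainder.
  leading term z**2: no divisor's leading term divides it; move 7/4*z**2 to the remainder.
  leading term z: no divisor's leading term divides it; move -1/6*z to the remainder.
  remainder 2/3*x*y + 1/3*y**2 - 3/2*x*z + 7/4*z**2 - 1/6*z ≠ 0; add g_3 = 2/3*x*y + 1/3*y**2 - 3/2*x*z + 7/4*z**2 - 1/6*z to the basis.

S(f_1,g_3): lcm = x*y*z. S = -1/2*y**2*z + 9/4*x*z**2 - 21/8*z**3 - 3/2*x**2 + 7/4*x*z + 1/4*z**2 - 3/2*x.
  leading term y**2*z: subtract (1/8*y)·f_1 from -1/2*y**2*z + 9/4*x*z**2 - 21/8*z**3 - 3/2*x**2 + 7/4*x*z + 1/4*z**2 - 3/2*x → 9/4*x*z**2 - 21/8*z**3 - 3/2*x**2 - 3/4*x*y + 7/4*x*z + 7/8*y*z + 1/4*z**2 - 3/2*x - 3/4*y
  leading term x*z**2: no divisor's leading term divides it; move 9/4*x*z**2 to the remainder.
  leading term z**3: no divisor's leading term divides it; move -21/8*z**3 to the remainder.
  leading term x**2: no divisor's leading term divides it; move -3/2*x**2 to the remainder.
  leading term x*y: subtract (-9/8)·g_3 from -3/4*x*y + 7/4*x*z + 7/8*y*z + 1/4*z**2 - 3/2*x - 3/4*y → 3/8*y**2 + 1/16*x*z + 7/8*y*z + 71/32*z**2 - 3/2*x - 3/4*y - 3/16*z
  leading term y**2: no divisor's leading term divides it; move 3/8*y**2 to the remainder.
  leading term x*z: no divisor's leading term divides it; move 1/16*x*z to the remainder.
  leading term y*z: subtract (-7/32)·f_1 from 7/8*y*z + 71/32*z**2 - 3/2*x - 3/4*y - 3/16*z → 71/32*z**2 - 3/16*x - 3/4*y - 55/32*z + 21/16
  leading term z**2: no divisor's leading term divides it; move 71/32*z**2 to the remainder.
  leading term x: no divisor's leading term divides it; move -3/16*x to the remainder.
  leading term y: no divisor's leading term divides it; move -3/4*y to the remainder.
  leading term z: no divisor's leading term divides it; move -55/32*z to the remainder.
  leading term 1: no divisor's leading term divides it; move 21/16 to the remainder.
  remainder 9/4*x*z**2 - 21/8*z**3 - 3/2*x**2 + 3/8*y**2 + 1/16*x*z + 71/32*z**2 - 3/16*x - 3/4*y - 55/32*z + 21/16 ≠ 0; add g_4 = 9/4*x*z**2 - 21/8*z**3 - 3/2*x**2 + 3/8*y**2 + 1/16*x*z + 71/32*z**2 - 3/16*x - 3/4*y - 55/32*z + 21/16 to the basis.

The other S-polynomials (S(f_2,g_3), S(f_1,g_4), S(f_2,g_4), S(g_3,g_4)) all reduce to 0 modulo the current basis, so we have a Gröbner basis.
Inter-reduce: drop elements whose leading term is divisible by another's, tail-reduce, and make monic.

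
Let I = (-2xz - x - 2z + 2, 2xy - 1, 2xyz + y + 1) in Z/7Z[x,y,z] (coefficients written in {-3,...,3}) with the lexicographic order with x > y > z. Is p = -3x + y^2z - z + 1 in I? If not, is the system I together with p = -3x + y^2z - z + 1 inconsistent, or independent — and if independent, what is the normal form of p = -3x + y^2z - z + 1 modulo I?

-3x + y^2z - z + 1 lies in I (it reduces to 0).

First compute the reduced Gröbner basis of I by Buchberger's algorithm.
f_1 = -2xz - x - 2z + 2, LT = xz.
f_2 = 2xy - 1, LT = xy.
f_3 = 2xyz + y + 1, LT = xyz.

S(f_1,f_2): lcm = xyz. S = -3xy + yz - y - 3z.
  leading term xy: subtract (2)·f_2 from -3xy + yz - y - 3z → yz - y - 3z + 2
  leading term yz: no divisor's leading term divides it; move yz to the remainder.
  leading term y: no divisor's leading term divides it; move -y to the remainder.
  leading term z: no divisor's leading term divides it; move -3z to the remainder.
  leading term 1: no divisor's leading term divides it; move 2 to the remainder.
  remainder yz - y - 3z + 2 ≠ 0; add h_4 = yz - y - 3z + 2 to the basis.

S(f_1,f_3): lcm = xyz. S = -3xy + yz + 2y + 3.
  leading term xy: subtract (2)·f_2 from -3xy + yz + 2y + 3 → yz + 2y - 2
  leading term yz: subtract (1)·h_4 from yz + 2y - 2 → 3y + 3z + 3
  leading term y: no divisor's leading term divides it; move 3y to the remainder.
  leading term z: no divisor's leading term divides it; move 3z to the remainder.
  leading term 1: no divisor's leading term divides it; move 3 to the remainder.
  remainder 3y + 3z + 3 ≠ 0; add h_5 = 3y + 3z + 3 to the basis.

S(f_2,h_5): lcm = xy. S = -xz - x + 3.
  leading term xz: subtract (-3)·f_1 from -xz - x + 3 → 3x + z + 2
  leading term x: no divisor's leading term divides it; move 3x to the remainder.
  leading term z: no divisor's leading term divides it; move z to the remainder.
  leading term 1: no divisor's leading term divides it; move 2 to the remainder.
  remainder 3x + z + 2 ≠ 0; add h_6 = 3x + z + 2 to the basis.

S(f_3,h_5): lcm = xyz. S = -xz^2 - xz - 3y - 3.
  leading term xz^2: subtract (-3z)·f_1 from -xz^2 - xz - 3y - 3 → 3xz - 3y + z^2 - z - 3
  leading term xz: subtract (2)·f_1 from 3xz - 3y + z^2 - z - 3 → 2x - 3y + z^2 + 3z
  leading term x: subtract (3)·h_6 from 2x - 3y + z^2 + 3z → -3y + z^2 + 1
  leading term y: subtract (-1)·h_5 from -3y + z^2 + 1 → z^2 + 3z - 3
  leading term z^2: no divisor's leading term divides it; move z^2 to the remainder.
  leading term z: no divisor's leading term divides it; move 3z to the remainder.
  leading term 1: no divisor's leading term divides it; move -3 to the remainder.
  remainder z^2 + 3z - 3 ≠ 0; add h_7 = z^2 + 3z - 3 to the basis.

The other S-polynomials (S(f_2,f_3), S(f_1,h_4), S(f_2,h_4), S(f_3,h_4), S(f_1,h_5), S(h_4,h_5), S(f_1,h_6), S(f_2,h_6), S(f_3,h_6), S(h_4,h_6), S(h_5,h_6), S(f_1,h_7), S(f_2,h_7), S(f_3,h_7), S(h_4,h_7), S(h_5,h_7), S(h_6,h_7)) all reduce to 0 modulo the current basis, so we have a Gröbner basis.
Inter-reduce: drop elements whose leading term is divisible by another's, tail-reduce, and make monic.
Reduced Gröbner basis: {x - 2z + 3, y + z + 1, z^2 + 3z - 3}.
Label its elements g_1 = x - 2z + 3, g_2 = y + z + 1, g_3 = z^2 + 3z - 3.

Reduce p = -3x + y^2z - z + 1 modulo G:
  leading term x: subtract (-3)·g_1 from -3x + y^2z - z + 1 → y^2z + 3
  leading term y^2z: subtract (yz)·g_2 from y^2z + 3 → -yz^2 - yz + 3
  leading term yz^2: subtract (-z^2)·g_2 from -yz^2 - yz + 3 → -yz + z^3 + z^2 + 3
  leading term yz: subtract (-z)·g_2 from -yz + z^3 + z^2 + 3 → z^3 + 2z^2 + z + 3
  leading term z^3: subtract (z)·g_3 from z^3 + 2z^2 + z + 3 → -z^2 - 3z + 3
  leading term z^2: subtract (-1)·g_3 from -z^2 - 3z + 3 → 0
  normal form = 0.
Since the normal form is 0, p ∈ I.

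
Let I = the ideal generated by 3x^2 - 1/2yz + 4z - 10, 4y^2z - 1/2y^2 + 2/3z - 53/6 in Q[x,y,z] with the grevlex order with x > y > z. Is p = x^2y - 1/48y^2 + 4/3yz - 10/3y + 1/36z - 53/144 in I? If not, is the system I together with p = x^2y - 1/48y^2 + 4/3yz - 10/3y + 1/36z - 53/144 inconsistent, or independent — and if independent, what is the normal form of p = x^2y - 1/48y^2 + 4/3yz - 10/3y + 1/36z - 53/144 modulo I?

x^2y - 1/48y^2 + 4/3yz - 10/3y + 1/36z - 53/144 lies in I (it reduces to 0).

First compute the reduced Gröbner basis of I by Buchberger's algorithm.
f_1 = 3x^2 - 1/2yz + 4z - 10, LT = x^2.
f_2 = 4y^2z - 1/2y^2 + 2/3z - 53/6, LT = y^2z.

The S-polynomials (S(f_1,f_2)) all reduce to 0 modulo the current basis, so we have a Gröbner basis.
Inter-reduce: drop elements whose leading term is divisible by another's, tail-reduce, and make monic.
Reduced Gröbner basis: {y^2z - 1/8y^2 + 1/6z - 53/24, x^2 - 1/6yz + 4/3z - 10/3}.
Label its elements g_1 = y^2z - 1/8y^2 + 1/6z - 53/24, g_2 = x^2 - 1/6yz + 4/3z - 10/3.

Reduce p = x^2y - 1/48y^2 + 4/3yz - 10/3y + 1/36z - 53/144 modulo G:
  leading term x^2y: subtract (y)·g_2 from x^2y - 1/48y^2 + 4/3yz - 10/3y + 1/36z - 53/144 → 1/6y^2z - 1/48y^2 + 1/36z - 53/144
  leading term y^2z: subtract (1/6)·g_1 from 1/6y^2z - 1/48y^2 + 1/36z - 53/144 → 0
  normal form = 0.
Since the normal form is 0, p ∈ I.

The remainder on division by a Gröbner basis is unique — it is the normal form.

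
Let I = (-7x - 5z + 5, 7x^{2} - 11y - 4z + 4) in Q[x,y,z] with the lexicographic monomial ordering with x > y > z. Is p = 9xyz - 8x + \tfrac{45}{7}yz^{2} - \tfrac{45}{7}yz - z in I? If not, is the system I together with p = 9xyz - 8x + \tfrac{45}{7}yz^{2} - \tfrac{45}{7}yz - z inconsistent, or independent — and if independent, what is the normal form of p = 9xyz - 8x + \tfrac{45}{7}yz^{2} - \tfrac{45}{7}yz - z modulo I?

9xyz - 8x + \tfrac{45}{7}yz^{2} - \tfrac{45}{7}yz - z is independent of I; its normal form modulo I is \tfrac{33}{7}z - \tfrac{40}{7}.

First compute the reduced Gröbner basis of I by Buchberger's algorithm.
f_1 = -7x - 5z + 5, LT = x.
f_2 = 7x^{2} - 11y - 4z + 4, LT = x^{2}.

S(f_1,f_2): lcm = x^{2}. S = \tfrac{5}{7}xz - \tfrac{5}{7}x + \tfrac{11}{7}y + \tfrac{4}{7}z - \tfrac{4}{7}.
  leading term xz: subtract (-\tfrac{5}{49}z)·f_1 from \tfrac{5}{7}xz - \tfrac{5}{7}x + \tfrac{11}{7}y + \tfrac{4}{7}z - \tfrac{4}{7} → -\tfrac{5}{7}x + \tfrac{11}{7}y - \tfrac{25}{49}z^{2} + \tfrac{53}{49}z - \tfrac{4}{7}
  leading term x: subtract (\tfrac{5}{49})·f_1 from -\tfrac{5}{7}x + \tfrac{11}{7}y - \tfrac{25}{49}z^{2} + \tfrac{53}{49}z - \tfrac{4}{7} → \tfrac{11}{7}y - \tfrac{25}{49}z^{2} + \tfrac{78}{49}z - \tfrac{53}{49}
  leading term y: no divisor's leading term divides it; move \tfrac{11}{7}y to the remainder.
  leading term z^{2}: no divisor's leading term divides it; move -\tfrac{25}{49}z^{2} to the remainder.
  leading term z: no divisor's leading term divides it; move \tfrac{78}{49}z to the remainder.
  leading term 1: no divisor's leading term divides it; move -\tfrac{53}{49} to the remainder.
  remainder \tfrac{11}{7}y - \tfrac{25}{49}z^{2} + \tfrac{78}{49}z - \tfrac{53}{49} ≠ 0; add h_3 = \tfrac{11}{7}y - \tfrac{25}{49}z^{2} + \tfrac{78}{49}z - \tfrac{53}{49} to the basis.

S(f_1,h_3): leading monomials are coprime, so the S-polynomial reduces to 0 (Buchberger's first criterion).
S(f_2,h_3): leading monomials are coprime, so the S-polynomial reduces to 0 (Buchberger's first criterion).
Every S-polynomial of the final basis reduces to 0, so we have a Gröbner basis.
Inter-reduce: drop elements whose leading term is divisible by another's, tail-reduce, and make monic.
Reduced Gröbner basis: {x + \tfrac{5}{7}z - \tfrac{5}{7}, y - \tfrac{25}{77}z^{2} + \tfrac{78}{77}z - \tfrac{53}{77}}.
Label its elements g_1 = x + \tfrac{5}{7}z - \tfrac{5}{7}, g_2 = y - \tfrac{25}{77}z^{2} + \tfrac{78}{77}z - \tfrac{53}{77}.

Reduce p = 9xyz - 8x + \tfrac{45}{7}yz^{2} - \tfrac{45}{7}yz - z modulo G:
  leading term xyz: subtract (9yz)·g_1 from 9xyz - 8x + \tfrac{45}{7}yz^{2} - \tfrac{45}{7}yz - z → -8x - z
  leading term x: subtract (-8)·g_1 from -8x - z → \tfrac{33}{7}z - \tfrac{40}{7}
  leading term z: no divisor's leading term divides it; move \tfrac{33}{7}z to the remainder.
  leading term 1: no divisor's leading term divides it; move -\tfrac{40}{7} to the remainder.
  normal form = \tfrac{33}{7}z - \tfrac{40}{7}.
The normal form is nonzero, so p ∉ I. Since p minus its normal form lies in I, I + (p) = I + (r) where r = \tfrac{33}{7}z - \tfrac{40}{7}; decide whether this ideal is the whole ring.
Run Buchberger on G together with r (pairs among the g_i already reduce to 0 since G is a Gröbner basis):
g_1 = x + \tfrac{5}{7}z - \tfrac{5}{7}, LT = x.
g_2 = y - \tfrac{25}{77}z^{2} + \tfrac{78}{77}z - \tfrac{53}{77}, LT = y.
r = \tfrac{33}{7}z - \tfrac{40}{7}, LT = z.

S(g_1,g_2): leading monomials are coprime, so the S-polynomial reduces to 0 (Buchberger's first criterion).
S(g_1,r): leading monomials are coprime, so the S-polynomial reduces to 0 (Buchberger's first criterion).
S(g_2,r): leading monomials are coprime, so the S-polynomial reduces to 0 (Buchberger's first criterion).
Every S-polynomial of the final basis reduces to 0, so we have a Gröbner basis.
Inter-reduce: drop elements whose leading term is divisible by another's, tail-reduce, and make monic.
Reduced Gröbner basis: {x + \tfrac{5}{33}, y + \tfrac{749}{11979}, z - \tfrac{40}{33}}.
The reduced Gröbner basis of I + (p) is {x + \tfrac{5}{33}, y + \tfrac{749}{11979}, z - \tfrac{40}{33}} ≠ {1}, a proper ideal, so the enlarged system stays consistent: p is independent of I, with normal form \tfrac{33}{7}z - \tfrac{40}{7}.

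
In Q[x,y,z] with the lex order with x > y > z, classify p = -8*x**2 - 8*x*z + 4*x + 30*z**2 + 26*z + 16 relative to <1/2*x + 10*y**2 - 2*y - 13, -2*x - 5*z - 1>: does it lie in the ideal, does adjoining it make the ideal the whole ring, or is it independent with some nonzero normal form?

Adjoining -8*x**2 - 8*x*z + 4*x + 30*z**2 + 26*z + 16 makes the ideal the whole ring: the system is inconsistent.

First compute the reduced Gröbner basis of I by Buchberger's algorithm.
f_1 = 1/2*x + 10*y**2 - 2*y - 13, LT = x.
f_2 = -2*x - 5*z - 1, LT = x.

S(f_1,f_2): lcm = x. S = 20*y**2 - 4*y - 5/2*z - 53/2.
  leading term y**2: no divisor's leading term divides it; move 20*y**2 to the remainder.
  leading term y: no divisor's leading term divides it; move -4*y to the remainder.
  leading term z: no divisor's leading term divides it; move -5/2*z to the remainder.
  leading term 1: no divisor's leading term divides it; move -53/2 to the remainder.
  remainder 20*y**2 - 4*y - 5/2*z - 53/2 ≠ 0; add h_3 = 20*y**2 - 4*y - 5/2*z - 53/2 to the basis.

The other S-polynomials (S(f_1,h_3), S(f_2,h_3)) all reduce to 0 modulo the current basis, so we have a Gröbner basis.
Inter-reduce: drop elements whose leading term is divisible by another's, tail-reduce, and make monic.
Reduced Gröbner basis: {x + 5/2*z + 1/2, y**2 - 1/5*y - 1/8*z - 53/40}.
Label its elements g_1 = x + 5/2*z + 1/2, g_2 = y**2 - 1/5*y - 1/8*z - 53/40.

Reduce p = -8*x**2 - 8*x*z + 4*x + 30*z**2 + 26*z + 16 modulo G:
  leading term x**2: subtract (-8*x)·g_1 from -8*x**2 - 8*x*z + 4*x + 30*z**2 + 26*z + 16 → 12*x*z + 8*x + 30*z**2 + 26*z + 16
  leading term x*z: subtract (12*z)·g_1 from 12*x*z + 8*x + 30*z**2 + 26*z + 16 → 8*x + 20*z + 16
  leading term x: subtract (8)·g_1 from 8*x + 20*z + 16 → 12
  leading term 1: no divisor's leading term divides it; move 12 to the remainder.
  normal form = 12.
The normal form is nonzero, so p ∉ I. Since p minus its normal form lies in I, I + (p) = I + (r) where r = 12; decide whether this ideal is the whole ring.
Here r = 12 is a nonzero constant, hence a unit: 1 ∈ I + (p), the Gröbner basis of I + (p) is {1}, and the enlarged system has no common solution — adjoining p is inconsistent.

The remainder on division by a Gröbner basis is unique — it is the normal form.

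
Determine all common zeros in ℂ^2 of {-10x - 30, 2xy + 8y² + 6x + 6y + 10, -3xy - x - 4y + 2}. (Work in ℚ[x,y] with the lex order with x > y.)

Compute a lex Gröbner basis by Buchberger's algorithm.
f_1 = -10x - 30, LT = x.
f_2 = 2xy + 6x + 8y² + 6y + 10, LT = xy.
f_3 = -3xy - x - 4y + 2, LT = xy.

S(f_1,f_2): lcm = xy. S = -3x - 4y² - 5.
  reduce S modulo (f_1, f_2, f_3):
  remainder -4y² + 4 ≠ 0; add h_4 = -4y² + 4 to the basis.

S(f_1,f_3): lcm = xy. S = -⅓x + 5/3y + ⅔.
  reduce S modulo (f_1, f_2, f_3, h_4):
  remainder 5/3y + 5/3 ≠ 0; add h_5 = 5/3y + 5/3 to the basis.

The other S-polynomials (S(f_2,f_3), S(f_1,h_4), S(f_2,h_4), S(f_3,h_4), S(f_1,h_5), S(f_2,h_5), S(f_3,h_5), S(h_4,h_5)) all reduce to 0 modulo the current basis, so we have a Gröbner basis.
Inter-reduce: drop elements whose leading term is divisible by another's, tail-reduce, and make monic.
Reduced Gröbner basis: {x + 3, y + 1}.

The lex basis is triangular: the last element involves only y. Solving y + 1 = 0 gives y ∈ {-1}; substituting each value into the earlier elements determines the remaining variables.
  y = -1: the earlier basis element becomes x + 3 = 0, giving x = -3 — point (-3, -1).

{(-3, -1)}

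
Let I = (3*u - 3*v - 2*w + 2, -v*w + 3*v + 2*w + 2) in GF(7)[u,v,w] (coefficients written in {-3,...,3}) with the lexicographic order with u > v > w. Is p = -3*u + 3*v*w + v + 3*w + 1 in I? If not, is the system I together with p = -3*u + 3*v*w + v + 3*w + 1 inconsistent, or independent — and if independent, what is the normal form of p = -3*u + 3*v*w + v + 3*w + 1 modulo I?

First compute the reduced Gröbner basis of I by Buchberger's algorithm.
f_1 = 3*u - 3*v - 2*w + 2, LT = u.
f_2 = -v*w + 3*v + 2*w + 2, LT = v*w.

The S-polynomials (S(f_1,f_2)) all reduce to 0 modulo the current basis, so we have a Gröbner basis.
Inter-reduce: drop elements whose leading term is divisible by another's, tail-reduce, and make monic.
Reduced Gröbner basis: {u - v - 3*w + 3, v*w - 3*v - 2*w - 2}.
Label its elements g_1 = u - v - 3*w + 3, g_2 = v*w - 3*v - 2*w - 2.

Reduce p = -3*u + 3*v*w + v + 3*w + 1 modulo G:
  leading term u: subtract (-3)·g_1 from -3*u + 3*v*w + v + 3*w + 1 → 3*v*w - 2*v + w + 3
  leading term v*w: subtract (3)·g_2 from 3*v*w - 2*v + w + 3 → 2
  leading term 1: no divisor's leading term divides it; move 2 to the remainder.
  normal form = 2.
The normal form is nonzero, so p ∉ I. Since p minus its normal form lies in I, I + (p) = I + (r) where r = 2; decide whether this ideal is the whole ring.
Here r = 2 is a nonzero constant, hence a unit: 1 ∈ I + (p), the Gröbner basis of I + (p) is {1}, and the enlarged system has no common solution — adjoining p is inconsistent.

Ideal membership is decidable via reduction modulo a Gröbner basis.

Adjoining -3*u + 3*v*w + v + 3*w + 1 makes the ideal the whole ring: the system is inconsistent.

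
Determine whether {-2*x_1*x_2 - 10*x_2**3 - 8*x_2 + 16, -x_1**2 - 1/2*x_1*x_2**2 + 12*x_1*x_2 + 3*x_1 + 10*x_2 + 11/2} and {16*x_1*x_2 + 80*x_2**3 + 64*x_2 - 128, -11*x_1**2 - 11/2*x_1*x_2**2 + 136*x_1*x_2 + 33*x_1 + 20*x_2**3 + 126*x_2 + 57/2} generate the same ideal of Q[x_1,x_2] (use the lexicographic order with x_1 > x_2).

Yes, the ideals are equal.

Two ideals are equal iff their reduced Gröbner bases coincide (the reduced basis is unique for a fixed ordering).
Buchberger on the first generating set:
f_1 = -2*x_1*x_2 - 10*x_2**3 - 8*x_2 + 16, LT = x_1*x_2.
f_2 = -x_1**2 - 1/2*x_1*x_2**2 + 12*x_1*x_2 + 3*x_1 + 10*x_2 + 11/2, LT = x_1**2.

S(f_1,f_2): lcm = x_1**2*x_2. S = 9/2*x_1*x_2**3 + 12*x_1*x_2**2 + 7*x_1*x_2 - 8*x_1 + 10*x_2**2 + 11/2*x_2.
  reduce S modulo (f_1, f_2):
  remainder -8*x_1 - 45/2*x_2**5 - 60*x_2**4 - 53*x_2**3 - 2*x_2**2 + 147/2*x_2 + 56 ≠ 0; add g_3 = -8*x_1 - 45/2*x_2**5 - 60*x_2**4 - 53*x_2**3 - 2*x_2**2 + 147/2*x_2 + 56 to the basis.

S(f_1,g_3): lcm = x_1*x_2. S = -45/16*x_2**6 - 15/2*x_2**5 - 53/8*x_2**4 + 19/4*x_2**3 + 147/16*x_2**2 + 11*x_2 - 8.
  reduce S modulo (f_1, f_2, g_3):
  remainder -45/16*x_2**6 - 15/2*x_2**5 - 53/8*x_2**4 + 19/4*x_2**3 + 147/16*x_2**2 + 11*x_2 - 8 ≠ 0; add g_4 = -45/16*x_2**6 - 15/2*x_2**5 - 53/8*x_2**4 + 19/4*x_2**3 + 147/16*x_2**2 + 11*x_2 - 8 to the basis.

The other S-polynomials (S(f_2,g_3), S(f_1,g_4), S(f_2,g_4), S(g_3,g_4)) all reduce to 0 modulo the current basis, so we have a Gröbner basis.
Inter-reduce: drop elements whose leading term is divisible by another's, tail-reduce, and make monic.
Reduced Gröbner basis: {x_1 + 45/16*x_2**5 + 15/2*x_2**4 + 53/8*x_2**3 + 1/4*x_2**2 - 147/16*x_2 - 7, x_2**6 + 8/3*x_2**5 + 106/45*x_2**4 - 76/45*x_2**3 - 49/15*x_2**2 - 176/45*x_2 + 128/45}.

Buchberger on the second generating set:
h_1 = 16*x_1*x_2 + 80*x_2**3 + 64*x_2 - 128, LT = x_1*x_2.
h_2 = -11*x_1**2 - 11/2*x_1*x_2**2 + 136*x_1*x_2 + 33*x_1 + 20*x_2**3 + 126*x_2 + 57/2, LT = x_1**2.

S(h_1,h_2): lcm = x_1**2*x_2. S = 9/2*x_1*x_2**3 + 136/11*x_1*x_2**2 + 7*x_1*x_2 - 8*x_1 + 20/11*x_2**4 + 126/11*x_2**2 + 57/22*x_2.
  reduce S modulo (h_1, h_2):
  remainder -8*x_1 - 45/2*x_2**5 - 60*x_2**4 - 53*x_2**3 - 2*x_2**2 + 147/2*x_2 + 56 ≠ 0; add k_3 = -8*x_1 - 45/2*x_2**5 - 60*x_2**4 - 53*x_2**3 - 2*x_2**2 + 147/2*x_2 + 56 to the basis.

S(h_1,k_3): lcm = x_1*x_2. S = -45/16*x_2**6 - 15/2*x_2**5 - 53/8*x_2**4 + 19/4*x_2**3 + 147/16*x_2**2 + 11*x_2 - 8.
  reduce S modulo (h_1, h_2, k_3):
  remainder -45/16*x_2**6 - 15/2*x_2**5 - 53/8*x_2**4 + 19/4*x_2**3 + 147/16*x_2**2 + 11*x_2 - 8 ≠ 0; add k_4 = -45/16*x_2**6 - 15/2*x_2**5 - 53/8*x_2**4 + 19/4*x_2**3 + 147/16*x_2**2 + 11*x_2 - 8 to the basis.

The other S-polynomials (S(h_2,k_3), S(h_1,k_4), S(h_2,k_4), S(k_3,k_4)) all reduce to 0 modulo the current basis, so we have a Gröbner basis.
Inter-reduce: drop elements whose leading term is divisible by another's, tail-reduce, and make monic.
Reduced Gröbner basis: {x_1 + 45/16*x_2**5 + 15/2*x_2**4 + 53/8*x_2**3 + 1/4*x_2**2 - 147/16*x_2 - 7, x_2**6 + 8/3*x_2**5 + 106/45*x_2**4 - 76/45*x_2**3 - 49/15*x_2**2 - 176/45*x_2 + 128/45}.

Same reduced basis, so the two generating sets span the same ideal.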